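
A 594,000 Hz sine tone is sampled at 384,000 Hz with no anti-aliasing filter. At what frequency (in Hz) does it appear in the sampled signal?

Nyquist = 384,000/2 = 192,000 Hz; 594,000 Hz exceeds it.
Alias = |594,000 − 2×384,000| = |594,000 − 768,000| = 174,000 Hz.

174,000 Hz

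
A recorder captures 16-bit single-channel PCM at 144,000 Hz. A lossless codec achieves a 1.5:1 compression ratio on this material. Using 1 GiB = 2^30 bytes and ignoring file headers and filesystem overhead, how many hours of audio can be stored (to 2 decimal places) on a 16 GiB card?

24.86 hours

Uncompressed byte rate = 144,000 × 2 × 1 = 288,000 bytes/s.
After 1.5:1 compression, effective rate ≈ 192000 bytes/s.
Capacity = 16 × 1,073,741,824 = 17,179,869,184 bytes.
17,179,869,184 / effective rate ≈ 89478.49 s → 24.86 hours.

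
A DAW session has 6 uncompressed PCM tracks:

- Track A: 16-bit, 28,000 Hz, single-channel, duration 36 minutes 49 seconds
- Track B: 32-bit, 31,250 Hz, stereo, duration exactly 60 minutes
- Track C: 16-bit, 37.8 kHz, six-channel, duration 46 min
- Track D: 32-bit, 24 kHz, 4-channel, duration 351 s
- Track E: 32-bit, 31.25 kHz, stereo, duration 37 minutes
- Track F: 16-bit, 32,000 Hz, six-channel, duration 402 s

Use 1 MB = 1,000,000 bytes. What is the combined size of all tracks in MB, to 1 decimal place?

Track A: 36 minutes 49 seconds = 2,209 s; 28,000 × 2,209 × 2 × 1 = 123,704,000 bytes.
Track B: exactly 60 minutes = 3,600 s; 31,250 × 3,600 × 4 × 2 = 900,000,000 bytes.
Track C: 46 min = 2,760 s; 37,800 × 2,760 × 2 × 6 = 1,251,936,000 bytes.
Track D: 24,000 × 351 × 4 × 4 = 134,784,000 bytes.
Track E: 37 minutes = 2,220 s; 31,250 × 2,220 × 4 × 2 = 555,000,000 bytes.
Track F: 32,000 × 402 × 2 × 6 = 154,368,000 bytes.
Total = 3,119,792,000 bytes = 3119.8 MB.

3119.8 MB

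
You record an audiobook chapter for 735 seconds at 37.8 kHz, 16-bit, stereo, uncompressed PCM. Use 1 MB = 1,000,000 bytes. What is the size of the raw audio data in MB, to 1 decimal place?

111.1 MB

Bytes = 37,800 samples/s × 735 s × 2 bytes/sample × 2 ch = 111,132,000 bytes.
111,132,000 / 1,000,000 = 111.1 MB.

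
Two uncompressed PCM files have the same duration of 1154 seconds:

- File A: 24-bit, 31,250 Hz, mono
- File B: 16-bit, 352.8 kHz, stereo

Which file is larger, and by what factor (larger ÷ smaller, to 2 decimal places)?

File B, by a factor of 15.05

File A: 31,250 × 3 × 1 = 93,750 bytes/s.
File B: 352,800 × 2 × 2 = 1,411,200 bytes/s.
File B is larger; ratio = 1,628,524,800 / 108,187,500 = 15.05.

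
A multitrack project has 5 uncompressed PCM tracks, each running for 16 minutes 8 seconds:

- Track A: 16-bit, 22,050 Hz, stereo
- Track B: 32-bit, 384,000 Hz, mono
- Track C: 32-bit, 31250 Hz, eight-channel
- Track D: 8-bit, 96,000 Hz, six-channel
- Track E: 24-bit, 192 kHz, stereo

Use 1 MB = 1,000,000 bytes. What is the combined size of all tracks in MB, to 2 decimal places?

16 minutes 8 seconds = 968 s.
Track A: 22,050 × 968 × 2 × 2 = 85,377,600 bytes.
Track B: 384,000 × 968 × 4 × 1 = 1,486,848,000 bytes.
Track C: 31,250 × 968 × 4 × 8 = 968,000,000 bytes.
Track D: 96,000 × 968 × 1 × 6 = 557,568,000 bytes.
Track E: 192,000 × 968 × 3 × 2 = 1,115,136,000 bytes.
Total = 4,212,929,600 bytes = 4212.93 MB.

4212.93 MB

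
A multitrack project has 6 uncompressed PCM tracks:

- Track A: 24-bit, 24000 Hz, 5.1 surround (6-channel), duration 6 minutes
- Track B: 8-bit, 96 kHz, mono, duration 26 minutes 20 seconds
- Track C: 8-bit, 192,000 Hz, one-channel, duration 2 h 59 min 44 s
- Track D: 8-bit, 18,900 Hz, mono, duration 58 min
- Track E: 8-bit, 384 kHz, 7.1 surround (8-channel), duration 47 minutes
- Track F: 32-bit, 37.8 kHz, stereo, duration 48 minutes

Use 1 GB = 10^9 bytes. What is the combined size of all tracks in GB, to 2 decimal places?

Track A: 6 minutes = 360 s; 24,000 × 360 × 3 × 6 = 155,520,000 bytes.
Track B: 26 minutes 20 seconds = 1,580 s; 96,000 × 1,580 × 1 × 1 = 151,680,000 bytes.
Track C: 2 h 59 min 44 s = 10,784 s; 192,000 × 10,784 × 1 × 1 = 2,070,528,000 bytes.
Track D: 58 min = 3,480 s; 18,900 × 3,480 × 1 × 1 = 65,772,000 bytes.
Track E: 47 minutes = 2,820 s; 384,000 × 2,820 × 1 × 8 = 8,663,040,000 bytes.
Track F: 48 minutes = 2,880 s; 37,800 × 2,880 × 4 × 2 = 870,912,000 bytes.
Total = 11,977,452,000 bytes = 11.98 GB.

11.98 GB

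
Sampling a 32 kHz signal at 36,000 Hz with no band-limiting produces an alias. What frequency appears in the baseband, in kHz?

Nyquist = 36,000/2 = 18,000 Hz; 32,000 Hz exceeds it.
Alias = |32,000 − 1×36,000| = |32,000 − 36,000| = 4,000 Hz = 4 kHz.

4 kHz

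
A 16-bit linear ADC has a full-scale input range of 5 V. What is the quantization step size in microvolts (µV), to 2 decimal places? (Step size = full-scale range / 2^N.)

76.29 µV

5 V / 2^16 = 5 / 65,536 V = 76.29 µV.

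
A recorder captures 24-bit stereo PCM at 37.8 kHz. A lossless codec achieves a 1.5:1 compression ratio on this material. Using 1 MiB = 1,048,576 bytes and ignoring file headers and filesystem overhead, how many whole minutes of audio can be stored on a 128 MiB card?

14 minutes

Uncompressed byte rate = 37,800 × 3 × 2 = 226,800 bytes/s.
After 1.5:1 compression, effective rate ≈ 151200 bytes/s.
Capacity = 128 × 1,048,576 = 134,217,728 bytes.
134,217,728 / effective rate ≈ 887.68 s → 14 minutes.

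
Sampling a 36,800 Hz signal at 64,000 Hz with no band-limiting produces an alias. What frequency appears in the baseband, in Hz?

27,200 Hz

Nyquist = 64,000/2 = 32,000 Hz; 36,800 Hz exceeds it.
Alias = |36,800 − 1×64,000| = |36,800 − 64,000| = 27,200 Hz.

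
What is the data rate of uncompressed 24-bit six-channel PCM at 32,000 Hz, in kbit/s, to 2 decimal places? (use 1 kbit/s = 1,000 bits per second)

Bit rate = 32,000 × 24 × 6 = 4,608,000 bits/s.
= 4608.00 kbit/s.

4608.00 kbit/s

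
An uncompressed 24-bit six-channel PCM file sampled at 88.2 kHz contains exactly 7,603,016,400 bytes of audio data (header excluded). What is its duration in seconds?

Byte rate = 88,200 × 3 × 6 = 1,587,600 bytes/s.
Duration = 7,603,016,400 / 1,587,600 = 4,789 s.

4,789 seconds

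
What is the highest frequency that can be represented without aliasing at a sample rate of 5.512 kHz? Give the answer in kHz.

2.756 kHz

Nyquist frequency = sample rate / 2 = 5,512 / 2 = 2.756 kHz.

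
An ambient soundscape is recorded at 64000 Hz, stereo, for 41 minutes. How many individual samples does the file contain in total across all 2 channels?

314,880,000 samples

41 minutes = 2,460 s.
64,000 × 2,460 s × 2 ch = 314,880,000 samples.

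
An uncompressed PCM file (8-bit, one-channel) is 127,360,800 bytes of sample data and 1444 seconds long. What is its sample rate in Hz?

Bytes = sample_rate × seconds × bytes_per_sample × channels.
sample_rate = 127,360,800 / (1,444 × 1 × 1) = 127,360,800 / 1,444 = 88,200 Hz.

88,200 Hz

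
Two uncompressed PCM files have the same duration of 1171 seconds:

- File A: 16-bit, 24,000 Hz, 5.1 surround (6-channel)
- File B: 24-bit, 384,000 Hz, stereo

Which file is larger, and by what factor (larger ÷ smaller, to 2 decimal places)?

File B, by a factor of 8.00

File A: 24,000 × 2 × 6 = 288,000 bytes/s.
File B: 384,000 × 3 × 2 = 2,304,000 bytes/s.
File B is larger; ratio = 2,697,984,000 / 337,248,000 = 8.00.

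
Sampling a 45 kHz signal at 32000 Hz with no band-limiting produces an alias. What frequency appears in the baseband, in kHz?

13 kHz

Nyquist = 32,000/2 = 16,000 Hz; 45,000 Hz exceeds it.
Alias = |45,000 − 1×32,000| = |45,000 − 32,000| = 13,000 Hz = 13 kHz.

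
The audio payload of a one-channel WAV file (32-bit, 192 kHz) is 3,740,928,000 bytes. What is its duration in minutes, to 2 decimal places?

81.18 minutes

Byte rate = 192,000 × 4 × 1 = 768,000 bytes/s.
Duration = 3,740,928,000 / 768,000 = 4,871 s.
4,871 s / 60 = 81.18 minutes.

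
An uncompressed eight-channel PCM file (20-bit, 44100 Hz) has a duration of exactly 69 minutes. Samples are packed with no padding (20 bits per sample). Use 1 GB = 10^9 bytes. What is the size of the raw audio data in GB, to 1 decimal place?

3.7 GB

Duration = exactly 69 minutes = 4,140 s.
Bits = 44,100 × 4,140 × 20 × 8 = 29,211,840,000 bits = 3,651,480,000 bytes.
3,651,480,000 / 1,000,000,000 = 3.7 GB.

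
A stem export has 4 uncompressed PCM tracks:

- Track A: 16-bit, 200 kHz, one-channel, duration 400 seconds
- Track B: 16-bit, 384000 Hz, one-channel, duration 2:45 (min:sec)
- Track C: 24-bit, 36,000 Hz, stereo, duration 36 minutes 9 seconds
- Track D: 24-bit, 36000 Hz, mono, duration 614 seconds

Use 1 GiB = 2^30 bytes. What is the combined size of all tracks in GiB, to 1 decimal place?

Track A: 200,000 × 400 × 2 × 1 = 160,000,000 bytes.
Track B: 2:45 (min:sec) = 165 s; 384,000 × 165 × 2 × 1 = 126,720,000 bytes.
Track C: 36 minutes 9 seconds = 2,169 s; 36,000 × 2,169 × 3 × 2 = 468,504,000 bytes.
Track D: 36,000 × 614 × 3 × 1 = 66,312,000 bytes.
Total = 821,536,000 bytes = 0.8 GiB.

0.8 GiB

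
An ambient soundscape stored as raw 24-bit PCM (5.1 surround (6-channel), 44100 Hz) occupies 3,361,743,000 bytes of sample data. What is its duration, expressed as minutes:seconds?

Byte rate = 44,100 × 3 × 6 = 793,800 bytes/s.
Duration = 3,361,743,000 / 793,800 = 4,235 s.
4,235 s = 70:35.

70:35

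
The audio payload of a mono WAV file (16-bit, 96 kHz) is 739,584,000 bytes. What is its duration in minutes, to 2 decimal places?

Byte rate = 96,000 × 2 × 1 = 192,000 bytes/s.
Duration = 739,584,000 / 192,000 = 3,852 s.
3,852 s / 60 = 64.20 minutes.

64.20 minutes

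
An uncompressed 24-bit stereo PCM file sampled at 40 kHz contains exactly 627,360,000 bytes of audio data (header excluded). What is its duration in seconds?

2,614 seconds

Byte rate = 40,000 × 3 × 2 = 240,000 bytes/s.
Duration = 627,360,000 / 240,000 = 2,614 s.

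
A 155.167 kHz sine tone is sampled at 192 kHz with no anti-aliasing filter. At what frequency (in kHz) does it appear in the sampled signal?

36.833 kHz

Nyquist = 192,000/2 = 96,000 Hz; 155,167 Hz exceeds it.
Alias = |155,167 − 1×192,000| = |155,167 − 192,000| = 36,833 Hz = 36.833 kHz.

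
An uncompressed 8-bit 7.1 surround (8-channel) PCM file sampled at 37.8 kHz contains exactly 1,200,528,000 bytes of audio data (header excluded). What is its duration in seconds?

3,970 seconds

Byte rate = 37,800 × 1 × 8 = 302,400 bytes/s.
Duration = 1,200,528,000 / 302,400 = 3,970 s.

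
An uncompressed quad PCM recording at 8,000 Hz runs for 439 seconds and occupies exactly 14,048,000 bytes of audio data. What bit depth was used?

8 bits

Bytes per sample = 14,048,000 / (8,000 × 439 × 4) = 14,048,000 / 14,048,000 = 1.
Bit depth = 1 × 8 = 8 bits.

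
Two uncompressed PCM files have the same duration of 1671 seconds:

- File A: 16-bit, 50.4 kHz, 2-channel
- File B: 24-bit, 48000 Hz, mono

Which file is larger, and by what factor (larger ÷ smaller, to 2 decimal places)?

File A: 50,400 × 2 × 2 = 201,600 bytes/s.
File B: 48,000 × 3 × 1 = 144,000 bytes/s.
File A is larger; ratio = 336,873,600 / 240,624,000 = 1.40.

File A, by a factor of 1.40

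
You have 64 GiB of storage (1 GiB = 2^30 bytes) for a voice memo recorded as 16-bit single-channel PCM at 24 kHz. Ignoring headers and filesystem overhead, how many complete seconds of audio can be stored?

Uncompressed byte rate = 24,000 × 2 × 1 = 48,000 bytes/s.
Capacity = 64 × 1,073,741,824 = 68,719,476,736 bytes.
68,719,476,736 / 48,000 ≈ 1431655.77 s → 1,431,655 seconds.

1,431,655 seconds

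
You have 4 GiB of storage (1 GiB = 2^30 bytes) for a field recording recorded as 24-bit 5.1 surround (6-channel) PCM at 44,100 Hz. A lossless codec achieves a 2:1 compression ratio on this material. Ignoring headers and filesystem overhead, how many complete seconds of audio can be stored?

10,821 seconds

Uncompressed byte rate = 44,100 × 3 × 6 = 793,800 bytes/s.
After 2:1 compression, effective rate ≈ 396900 bytes/s.
Capacity = 4 × 1,073,741,824 = 4,294,967,296 bytes.
4,294,967,296 / effective rate ≈ 10821.28 s → 10,821 seconds.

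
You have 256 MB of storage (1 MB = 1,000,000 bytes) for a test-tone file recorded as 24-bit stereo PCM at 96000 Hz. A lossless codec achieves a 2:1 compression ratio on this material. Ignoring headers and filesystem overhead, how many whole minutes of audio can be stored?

14 minutes

Uncompressed byte rate = 96,000 × 3 × 2 = 576,000 bytes/s.
After 2:1 compression, effective rate ≈ 288000 bytes/s.
Capacity = 256 × 1,000,000 = 256,000,000 bytes.
256,000,000 / effective rate ≈ 888.89 s → 14 minutes.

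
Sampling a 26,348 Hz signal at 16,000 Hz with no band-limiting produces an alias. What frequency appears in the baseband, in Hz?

Nyquist = 16,000/2 = 8,000 Hz; 26,348 Hz exceeds it.
Alias = |26,348 − 2×16,000| = |26,348 − 32,000| = 5,652 Hz.

5,652 Hz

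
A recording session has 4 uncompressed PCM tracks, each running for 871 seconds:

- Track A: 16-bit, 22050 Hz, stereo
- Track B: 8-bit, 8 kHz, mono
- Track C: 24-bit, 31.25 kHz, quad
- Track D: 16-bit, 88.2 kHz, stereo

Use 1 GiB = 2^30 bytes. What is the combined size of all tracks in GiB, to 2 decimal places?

Track A: 22,050 × 871 × 2 × 2 = 76,822,200 bytes.
Track B: 8,000 × 871 × 1 × 1 = 6,968,000 bytes.
Track C: 31,250 × 871 × 3 × 4 = 326,625,000 bytes.
Track D: 88,200 × 871 × 2 × 2 = 307,288,800 bytes.
Total = 717,704,000 bytes = 0.67 GiB.

0.67 GiB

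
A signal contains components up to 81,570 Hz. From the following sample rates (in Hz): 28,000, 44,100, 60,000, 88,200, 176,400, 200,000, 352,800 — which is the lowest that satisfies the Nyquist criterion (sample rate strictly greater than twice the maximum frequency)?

Need sample rate > 2 × 81,570 = 163,140 Hz.
Lowest listed rate above 163,140 Hz is 176,400 Hz.

176,400 Hz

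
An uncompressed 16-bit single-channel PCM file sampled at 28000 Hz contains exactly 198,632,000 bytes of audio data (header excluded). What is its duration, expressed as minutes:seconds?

59:07

Byte rate = 28,000 × 2 × 1 = 56,000 bytes/s.
Duration = 198,632,000 / 56,000 = 3,547 s.
3,547 s = 59:07.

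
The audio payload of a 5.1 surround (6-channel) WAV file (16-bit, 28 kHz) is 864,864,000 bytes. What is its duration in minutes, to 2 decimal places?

Byte rate = 28,000 × 2 × 6 = 336,000 bytes/s.
Duration = 864,864,000 / 336,000 = 2,574 s.
2,574 s / 60 = 42.90 minutes.

42.90 minutes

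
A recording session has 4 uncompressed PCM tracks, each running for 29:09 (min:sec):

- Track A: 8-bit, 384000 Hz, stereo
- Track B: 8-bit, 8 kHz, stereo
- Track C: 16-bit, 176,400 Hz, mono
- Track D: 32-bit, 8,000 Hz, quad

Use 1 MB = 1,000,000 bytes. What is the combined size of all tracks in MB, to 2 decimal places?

2212.14 MB

29:09 (min:sec) = 1,749 s.
Track A: 384,000 × 1,749 × 1 × 2 = 1,343,232,000 bytes.
Track B: 8,000 × 1,749 × 1 × 2 = 27,984,000 bytes.
Track C: 176,400 × 1,749 × 2 × 1 = 617,047,200 bytes.
Track D: 8,000 × 1,749 × 4 × 4 = 223,872,000 bytes.
Total = 2,212,135,200 bytes = 2212.14 MB.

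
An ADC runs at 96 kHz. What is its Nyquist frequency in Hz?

Nyquist frequency = sample rate / 2 = 96,000 / 2 = 48,000 Hz.

48,000 Hz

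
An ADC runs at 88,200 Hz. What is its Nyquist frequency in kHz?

Nyquist frequency = sample rate / 2 = 88,200 / 2 = 44.1 kHz.

44.1 kHz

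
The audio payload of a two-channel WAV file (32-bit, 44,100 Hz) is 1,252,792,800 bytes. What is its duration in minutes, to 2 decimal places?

Byte rate = 44,100 × 4 × 2 = 352,800 bytes/s.
Duration = 1,252,792,800 / 352,800 = 3,551 s.
3,551 s / 60 = 59.18 minutes.

59.18 minutes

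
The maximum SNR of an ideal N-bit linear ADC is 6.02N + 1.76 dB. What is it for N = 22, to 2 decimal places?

134.20 dB

6.02 × 22 + 1.76 = 134.20 dB.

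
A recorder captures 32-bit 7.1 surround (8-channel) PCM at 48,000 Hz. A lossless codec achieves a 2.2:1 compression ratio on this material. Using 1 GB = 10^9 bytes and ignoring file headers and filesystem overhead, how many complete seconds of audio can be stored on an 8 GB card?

Uncompressed byte rate = 48,000 × 4 × 8 = 1,536,000 bytes/s.
After 2.2:1 compression, effective rate ≈ 698181.82 bytes/s.
Capacity = 8 × 1,000,000,000 = 8,000,000,000 bytes.
8,000,000,000 / effective rate ≈ 11458.33 s → 11,458 seconds.

11,458 seconds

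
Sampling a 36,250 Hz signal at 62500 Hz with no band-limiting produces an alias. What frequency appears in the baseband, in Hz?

26,250 Hz

Nyquist = 62,500/2 = 31,250 Hz; 36,250 Hz exceeds it.
Alias = |36,250 − 1×62,500| = |36,250 − 62,500| = 26,250 Hz.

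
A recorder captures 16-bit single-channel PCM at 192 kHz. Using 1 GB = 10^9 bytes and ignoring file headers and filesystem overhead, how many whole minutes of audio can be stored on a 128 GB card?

Uncompressed byte rate = 192,000 × 2 × 1 = 384,000 bytes/s.
Capacity = 128 × 1,000,000,000 = 128,000,000,000 bytes.
128,000,000,000 / 384,000 ≈ 333333.33 s → 5,555 minutes.

5,555 minutes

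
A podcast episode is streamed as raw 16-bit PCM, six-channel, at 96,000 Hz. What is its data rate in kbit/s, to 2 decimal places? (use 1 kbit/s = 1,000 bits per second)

9216.00 kbit/s

Bit rate = 96,000 × 16 × 6 = 9,216,000 bits/s.
= 9216.00 kbit/s.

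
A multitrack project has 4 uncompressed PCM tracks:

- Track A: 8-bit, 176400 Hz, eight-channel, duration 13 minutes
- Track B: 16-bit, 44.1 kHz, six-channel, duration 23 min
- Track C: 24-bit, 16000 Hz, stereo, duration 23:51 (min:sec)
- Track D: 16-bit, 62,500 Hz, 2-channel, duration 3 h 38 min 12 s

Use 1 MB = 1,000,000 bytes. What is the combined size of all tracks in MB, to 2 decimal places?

Track A: 13 minutes = 780 s; 176,400 × 780 × 1 × 8 = 1,100,736,000 bytes.
Track B: 23 min = 1,380 s; 44,100 × 1,380 × 2 × 6 = 730,296,000 bytes.
Track C: 23:51 (min:sec) = 1,431 s; 16,000 × 1,431 × 3 × 2 = 137,376,000 bytes.
Track D: 3 h 38 min 12 s = 13,092 s; 62,500 × 13,092 × 2 × 2 = 3,273,000,000 bytes.
Total = 5,241,408,000 bytes = 5241.41 MB.

5241.41 MB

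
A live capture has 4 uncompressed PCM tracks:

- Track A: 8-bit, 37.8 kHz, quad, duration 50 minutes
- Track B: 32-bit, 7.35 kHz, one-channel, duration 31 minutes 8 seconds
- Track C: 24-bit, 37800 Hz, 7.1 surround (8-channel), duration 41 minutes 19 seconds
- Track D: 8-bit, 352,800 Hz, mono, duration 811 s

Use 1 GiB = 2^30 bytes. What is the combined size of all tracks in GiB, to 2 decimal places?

Track A: 50 minutes = 3,000 s; 37,800 × 3,000 × 1 × 4 = 453,600,000 bytes.
Track B: 31 minutes 8 seconds = 1,868 s; 7,350 × 1,868 × 4 × 1 = 54,919,200 bytes.
Track C: 41 minutes 19 seconds = 2,479 s; 37,800 × 2,479 × 3 × 8 = 2,248,948,800 bytes.
Track D: 352,800 × 811 × 1 × 1 = 286,120,800 bytes.
Total = 3,043,588,800 bytes = 2.83 GiB.

2.83 GiB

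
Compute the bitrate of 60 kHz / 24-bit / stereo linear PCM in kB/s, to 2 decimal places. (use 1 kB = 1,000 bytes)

Bit rate = 60,000 × 24 × 2 = 2,880,000 bits/s.
2,880,000 / 8 = 360,000 B/s = 360.00 kB/s.

360.00 kB/s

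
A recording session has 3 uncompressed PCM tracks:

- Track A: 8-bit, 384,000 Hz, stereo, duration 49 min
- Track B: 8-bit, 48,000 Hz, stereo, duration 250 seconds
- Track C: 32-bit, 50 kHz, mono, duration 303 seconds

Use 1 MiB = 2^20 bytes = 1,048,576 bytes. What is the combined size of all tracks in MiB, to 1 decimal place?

Track A: 49 min = 2,940 s; 384,000 × 2,940 × 1 × 2 = 2,257,920,000 bytes.
Track B: 48,000 × 250 × 1 × 2 = 24,000,000 bytes.
Track C: 50,000 × 303 × 4 × 1 = 60,600,000 bytes.
Total = 2,342,520,000 bytes = 2234.0 MiB.

2234.0 MiB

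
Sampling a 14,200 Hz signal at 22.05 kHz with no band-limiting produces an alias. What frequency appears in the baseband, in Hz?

Nyquist = 22,050/2 = 11,025 Hz; 14,200 Hz exceeds it.
Alias = |14,200 − 1×22,050| = |14,200 − 22,050| = 7,850 Hz.

7,850 Hz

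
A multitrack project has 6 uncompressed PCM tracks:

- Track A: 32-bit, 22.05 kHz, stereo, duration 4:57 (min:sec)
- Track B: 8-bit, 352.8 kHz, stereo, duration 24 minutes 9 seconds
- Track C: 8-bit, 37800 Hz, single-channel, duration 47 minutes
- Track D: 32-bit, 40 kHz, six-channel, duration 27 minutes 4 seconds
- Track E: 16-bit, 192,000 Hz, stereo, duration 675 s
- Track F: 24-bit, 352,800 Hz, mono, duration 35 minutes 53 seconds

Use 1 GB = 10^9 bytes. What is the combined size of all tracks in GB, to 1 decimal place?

Track A: 4:57 (min:sec) = 297 s; 22,050 × 297 × 4 × 2 = 52,390,800 bytes.
Track B: 24 minutes 9 seconds = 1,449 s; 352,800 × 1,449 × 1 × 2 = 1,022,414,400 bytes.
Track C: 47 minutes = 2,820 s; 37,800 × 2,820 × 1 × 1 = 106,596,000 bytes.
Track D: 27 minutes 4 seconds = 1,624 s; 40,000 × 1,624 × 4 × 6 = 1,559,040,000 bytes.
Track E: 192,000 × 675 × 2 × 2 = 518,400,000 bytes.
Track F: 35 minutes 53 seconds = 2,153 s; 352,800 × 2,153 × 3 × 1 = 2,278,735,200 bytes.
Total = 5,537,576,400 bytes = 5.5 GB.

5.5 GB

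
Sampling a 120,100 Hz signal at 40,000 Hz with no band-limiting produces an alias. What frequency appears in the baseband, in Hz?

Nyquist = 40,000/2 = 20,000 Hz; 120,100 Hz exceeds it.
Alias = |120,100 − 3×40,000| = |120,100 − 120,000| = 100 Hz.

100 Hz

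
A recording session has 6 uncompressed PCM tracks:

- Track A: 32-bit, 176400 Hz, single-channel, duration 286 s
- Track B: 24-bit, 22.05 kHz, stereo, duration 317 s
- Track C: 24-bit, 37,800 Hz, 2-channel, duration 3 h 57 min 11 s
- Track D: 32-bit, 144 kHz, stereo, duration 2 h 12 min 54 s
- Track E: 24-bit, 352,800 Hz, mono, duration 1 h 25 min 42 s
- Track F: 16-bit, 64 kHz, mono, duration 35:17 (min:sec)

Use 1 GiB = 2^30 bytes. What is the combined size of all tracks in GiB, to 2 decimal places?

Track A: 176,400 × 286 × 4 × 1 = 201,801,600 bytes.
Track B: 22,050 × 317 × 3 × 2 = 41,939,100 bytes.
Track C: 3 h 57 min 11 s = 14,231 s; 37,800 × 14,231 × 3 × 2 = 3,227,590,800 bytes.
Track D: 2 h 12 min 54 s = 7,974 s; 144,000 × 7,974 × 4 × 2 = 9,186,048,000 bytes.
Track E: 1 h 25 min 42 s = 5,142 s; 352,800 × 5,142 × 3 × 1 = 5,442,292,800 bytes.
Track F: 35:17 (min:sec) = 2,117 s; 64,000 × 2,117 × 2 × 1 = 270,976,000 bytes.
Total = 18,370,648,300 bytes = 17.11 GiB.

17.11 GiB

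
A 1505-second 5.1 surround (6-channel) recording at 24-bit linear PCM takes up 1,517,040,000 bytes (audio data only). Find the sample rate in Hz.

56,000 Hz

Bytes = sample_rate × seconds × bytes_per_sample × channels.
sample_rate = 1,517,040,000 / (1,505 × 3 × 6) = 1,517,040,000 / 27,090 = 56,000 Hz.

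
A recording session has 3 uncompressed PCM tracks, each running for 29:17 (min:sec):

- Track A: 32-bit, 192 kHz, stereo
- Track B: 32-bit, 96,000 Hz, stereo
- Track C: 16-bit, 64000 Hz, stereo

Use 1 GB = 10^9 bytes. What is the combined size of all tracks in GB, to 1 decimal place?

4.5 GB

29:17 (min:sec) = 1,757 s.
Track A: 192,000 × 1,757 × 4 × 2 = 2,698,752,000 bytes.
Track B: 96,000 × 1,757 × 4 × 2 = 1,349,376,000 bytes.
Track C: 64,000 × 1,757 × 2 × 2 = 449,792,000 bytes.
Total = 4,497,920,000 bytes = 4.5 GB.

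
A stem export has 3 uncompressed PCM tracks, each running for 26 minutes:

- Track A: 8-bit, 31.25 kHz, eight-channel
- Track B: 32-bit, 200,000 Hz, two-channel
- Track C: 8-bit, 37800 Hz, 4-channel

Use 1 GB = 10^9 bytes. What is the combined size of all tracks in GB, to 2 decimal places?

3.12 GB

26 minutes = 1,560 s.
Track A: 31,250 × 1,560 × 1 × 8 = 390,000,000 bytes.
Track B: 200,000 × 1,560 × 4 × 2 = 2,496,000,000 bytes.
Track C: 37,800 × 1,560 × 1 × 4 = 235,872,000 bytes.
Total = 3,121,872,000 bytes = 3.12 GB.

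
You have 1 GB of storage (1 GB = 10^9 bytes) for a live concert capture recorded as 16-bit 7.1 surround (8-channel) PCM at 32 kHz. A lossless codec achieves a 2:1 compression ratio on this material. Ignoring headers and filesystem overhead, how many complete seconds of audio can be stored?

Uncompressed byte rate = 32,000 × 2 × 8 = 512,000 bytes/s.
After 2:1 compression, effective rate ≈ 256000 bytes/s.
Capacity = 1 × 1,000,000,000 = 1,000,000,000 bytes.
1,000,000,000 / effective rate ≈ 3906.25 s → 3,906 seconds.

3,906 seconds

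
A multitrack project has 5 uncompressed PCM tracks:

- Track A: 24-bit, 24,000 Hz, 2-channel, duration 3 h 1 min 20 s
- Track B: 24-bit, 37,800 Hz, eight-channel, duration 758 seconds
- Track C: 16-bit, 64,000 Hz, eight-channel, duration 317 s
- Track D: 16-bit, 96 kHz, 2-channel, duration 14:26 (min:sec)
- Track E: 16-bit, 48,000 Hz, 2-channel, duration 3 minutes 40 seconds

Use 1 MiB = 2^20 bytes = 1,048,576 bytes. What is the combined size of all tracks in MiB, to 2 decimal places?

Track A: 3 h 1 min 20 s = 10,880 s; 24,000 × 10,880 × 3 × 2 = 1,566,720,000 bytes.
Track B: 37,800 × 758 × 3 × 8 = 687,657,600 bytes.
Track C: 64,000 × 317 × 2 × 8 = 324,608,000 bytes.
Track D: 14:26 (min:sec) = 866 s; 96,000 × 866 × 2 × 2 = 332,544,000 bytes.
Track E: 3 minutes 40 seconds = 220 s; 48,000 × 220 × 2 × 2 = 42,240,000 bytes.
Total = 2,953,769,600 bytes = 2816.93 MiB.

2816.93 MiB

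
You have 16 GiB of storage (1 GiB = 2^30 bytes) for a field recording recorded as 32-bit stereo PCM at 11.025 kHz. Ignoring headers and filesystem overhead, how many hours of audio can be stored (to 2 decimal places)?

Uncompressed byte rate = 11,025 × 4 × 2 = 88,200 bytes/s.
Capacity = 16 × 1,073,741,824 = 17,179,869,184 bytes.
17,179,869,184 / 88,200 ≈ 194783.1 s → 54.11 hours.

54.11 hours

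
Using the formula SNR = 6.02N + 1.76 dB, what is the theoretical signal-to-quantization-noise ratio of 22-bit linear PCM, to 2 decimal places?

134.20 dB

6.02 × 22 + 1.76 = 134.20 dB.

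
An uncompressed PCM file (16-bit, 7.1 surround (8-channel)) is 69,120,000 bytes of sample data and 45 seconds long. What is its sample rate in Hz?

Bytes = sample_rate × seconds × bytes_per_sample × channels.
sample_rate = 69,120,000 / (45 × 2 × 8) = 69,120,000 / 720 = 96,000 Hz.

96,000 Hz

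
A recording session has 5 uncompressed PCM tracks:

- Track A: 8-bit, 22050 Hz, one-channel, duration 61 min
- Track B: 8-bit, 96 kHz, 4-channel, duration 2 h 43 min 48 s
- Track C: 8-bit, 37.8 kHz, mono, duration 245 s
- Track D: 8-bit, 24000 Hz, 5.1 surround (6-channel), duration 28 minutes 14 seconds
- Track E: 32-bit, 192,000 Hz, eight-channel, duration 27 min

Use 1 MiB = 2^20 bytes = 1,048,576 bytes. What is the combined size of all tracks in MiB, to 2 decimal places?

Track A: 61 min = 3,660 s; 22,050 × 3,660 × 1 × 1 = 80,703,000 bytes.
Track B: 2 h 43 min 48 s = 9,828 s; 96,000 × 9,828 × 1 × 4 = 3,773,952,000 bytes.
Track C: 37,800 × 245 × 1 × 1 = 9,261,000 bytes.
Track D: 28 minutes 14 seconds = 1,694 s; 24,000 × 1,694 × 1 × 6 = 243,936,000 bytes.
Track E: 27 min = 1,620 s; 192,000 × 1,620 × 4 × 8 = 9,953,280,000 bytes.
Total = 14,061,132,000 bytes = 13409.74 MiB.

13409.74 MiB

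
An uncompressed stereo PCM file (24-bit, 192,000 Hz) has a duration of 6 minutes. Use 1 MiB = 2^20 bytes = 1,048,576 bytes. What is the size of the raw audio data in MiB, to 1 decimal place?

395.5 MiB

Duration = 6 minutes = 360 s.
Bytes = 192,000 samples/s × 360 s × 3 bytes/sample × 2 ch = 414,720,000 bytes.
414,720,000 / 1,048,576 = 395.5 MiB.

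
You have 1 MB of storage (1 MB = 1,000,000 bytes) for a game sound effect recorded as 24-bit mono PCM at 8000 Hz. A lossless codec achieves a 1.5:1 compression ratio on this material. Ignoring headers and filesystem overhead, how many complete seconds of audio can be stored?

62 seconds

Uncompressed byte rate = 8,000 × 3 × 1 = 24,000 bytes/s.
After 1.5:1 compression, effective rate ≈ 16000 bytes/s.
Capacity = 1 × 1,000,000 = 1,000,000 bytes.
1,000,000 / effective rate ≈ 62.5 s → 62 seconds.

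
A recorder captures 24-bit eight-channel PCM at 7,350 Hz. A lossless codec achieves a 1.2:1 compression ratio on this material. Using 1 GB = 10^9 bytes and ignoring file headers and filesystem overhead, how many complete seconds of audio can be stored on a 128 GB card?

870,748 seconds

Uncompressed byte rate = 7,350 × 3 × 8 = 176,400 bytes/s.
After 1.2:1 compression, effective rate ≈ 147000 bytes/s.
Capacity = 128 × 1,000,000,000 = 128,000,000,000 bytes.
128,000,000,000 / effective rate ≈ 870748.3 s → 870,748 seconds.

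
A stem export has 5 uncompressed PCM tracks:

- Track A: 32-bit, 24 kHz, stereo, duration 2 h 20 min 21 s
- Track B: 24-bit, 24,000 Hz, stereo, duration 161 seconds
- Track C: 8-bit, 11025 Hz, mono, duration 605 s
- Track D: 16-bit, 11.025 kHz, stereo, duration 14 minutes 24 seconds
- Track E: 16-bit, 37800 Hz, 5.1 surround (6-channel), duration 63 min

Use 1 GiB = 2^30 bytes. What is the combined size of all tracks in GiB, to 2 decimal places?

Track A: 2 h 20 min 21 s = 8,421 s; 24,000 × 8,421 × 4 × 2 = 1,616,832,000 bytes.
Track B: 24,000 × 161 × 3 × 2 = 23,184,000 bytes.
Track C: 11,025 × 605 × 1 × 1 = 6,670,125 bytes.
Track D: 14 minutes 24 seconds = 864 s; 11,025 × 864 × 2 × 2 = 38,102,400 bytes.
Track E: 63 min = 3,780 s; 37,800 × 3,780 × 2 × 6 = 1,714,608,000 bytes.
Total = 3,399,396,525 bytes = 3.17 GiB.

3.17 GiB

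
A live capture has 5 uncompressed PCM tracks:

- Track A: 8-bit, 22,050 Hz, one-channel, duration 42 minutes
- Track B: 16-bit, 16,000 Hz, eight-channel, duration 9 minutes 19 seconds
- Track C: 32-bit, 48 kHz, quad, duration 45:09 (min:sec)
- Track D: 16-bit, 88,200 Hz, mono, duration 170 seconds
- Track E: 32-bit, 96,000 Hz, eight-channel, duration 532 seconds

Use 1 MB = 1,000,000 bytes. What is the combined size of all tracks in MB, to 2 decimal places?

3943.47 MB

Track A: 42 minutes = 2,520 s; 22,050 × 2,520 × 1 × 1 = 55,566,000 bytes.
Track B: 9 minutes 19 seconds = 559 s; 16,000 × 559 × 2 × 8 = 143,104,000 bytes.
Track C: 45:09 (min:sec) = 2,709 s; 48,000 × 2,709 × 4 × 4 = 2,080,512,000 bytes.
Track D: 88,200 × 170 × 2 × 1 = 29,988,000 bytes.
Track E: 96,000 × 532 × 4 × 8 = 1,634,304,000 bytes.
Total = 3,943,474,000 bytes = 3943.47 MB.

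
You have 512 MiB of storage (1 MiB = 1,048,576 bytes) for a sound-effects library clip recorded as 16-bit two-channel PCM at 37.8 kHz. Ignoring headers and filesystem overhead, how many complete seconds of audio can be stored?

3,550 seconds

Uncompressed byte rate = 37,800 × 2 × 2 = 151,200 bytes/s.
Capacity = 512 × 1,048,576 = 536,870,912 bytes.
536,870,912 / 151,200 ≈ 3550.73 s → 3,550 seconds.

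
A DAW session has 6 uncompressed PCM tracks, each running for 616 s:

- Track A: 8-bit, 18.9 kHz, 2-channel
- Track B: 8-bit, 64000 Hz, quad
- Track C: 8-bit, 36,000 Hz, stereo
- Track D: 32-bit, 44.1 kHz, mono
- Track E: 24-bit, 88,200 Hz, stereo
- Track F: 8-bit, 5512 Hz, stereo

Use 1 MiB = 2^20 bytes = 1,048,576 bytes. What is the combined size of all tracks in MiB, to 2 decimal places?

635.88 MiB

Track A: 18,900 × 616 × 1 × 2 = 23,284,800 bytes.
Track B: 64,000 × 616 × 1 × 4 = 157,696,000 bytes.
Track C: 36,000 × 616 × 1 × 2 = 44,352,000 bytes.
Track D: 44,100 × 616 × 4 × 1 = 108,662,400 bytes.
Track E: 88,200 × 616 × 3 × 2 = 325,987,200 bytes.
Track F: 5,512 × 616 × 1 × 2 = 6,790,784 bytes.
Total = 666,773,184 bytes = 635.88 MiB.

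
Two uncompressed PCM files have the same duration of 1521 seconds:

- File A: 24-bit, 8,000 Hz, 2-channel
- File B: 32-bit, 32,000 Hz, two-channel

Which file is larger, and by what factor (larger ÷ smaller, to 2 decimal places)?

File A: 8,000 × 3 × 2 = 48,000 bytes/s.
File B: 32,000 × 4 × 2 = 256,000 bytes/s.
File B is larger; ratio = 389,376,000 / 73,008,000 = 5.33.

File B, by a factor of 5.33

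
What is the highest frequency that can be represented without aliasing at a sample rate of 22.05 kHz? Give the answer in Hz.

11,025 Hz

Nyquist frequency = sample rate / 2 = 22,050 / 2 = 11,025 Hz.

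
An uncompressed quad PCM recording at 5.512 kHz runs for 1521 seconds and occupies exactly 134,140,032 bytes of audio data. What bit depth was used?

32 bits

Bytes per sample = 134,140,032 / (5,512 × 1,521 × 4) = 134,140,032 / 33,535,008 = 4.
Bit depth = 4 × 8 = 32 bits.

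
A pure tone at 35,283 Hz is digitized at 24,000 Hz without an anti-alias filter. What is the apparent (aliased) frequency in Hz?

11,283 Hz

Nyquist = 24,000/2 = 12,000 Hz; 35,283 Hz exceeds it.
Alias = |35,283 − 1×24,000| = |35,283 − 24,000| = 11,283 Hz.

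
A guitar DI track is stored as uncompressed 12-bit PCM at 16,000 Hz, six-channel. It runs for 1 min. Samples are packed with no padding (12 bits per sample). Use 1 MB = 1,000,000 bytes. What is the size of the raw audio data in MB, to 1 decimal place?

8.6 MB

Duration = 1 min = 60 s.
Bits = 16,000 × 60 × 12 × 6 = 69,120,000 bits = 8,640,000 bytes.
8,640,000 / 1,000,000 = 8.6 MB.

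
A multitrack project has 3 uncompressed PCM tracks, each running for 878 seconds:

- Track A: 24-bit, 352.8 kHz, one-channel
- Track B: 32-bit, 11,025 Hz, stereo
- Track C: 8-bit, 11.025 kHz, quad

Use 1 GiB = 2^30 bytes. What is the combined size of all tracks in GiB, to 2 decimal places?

0.97 GiB

Track A: 352,800 × 878 × 3 × 1 = 929,275,200 bytes.
Track B: 11,025 × 878 × 4 × 2 = 77,439,600 bytes.
Track C: 11,025 × 878 × 1 × 4 = 38,719,800 bytes.
Total = 1,045,434,600 bytes = 0.97 GiB.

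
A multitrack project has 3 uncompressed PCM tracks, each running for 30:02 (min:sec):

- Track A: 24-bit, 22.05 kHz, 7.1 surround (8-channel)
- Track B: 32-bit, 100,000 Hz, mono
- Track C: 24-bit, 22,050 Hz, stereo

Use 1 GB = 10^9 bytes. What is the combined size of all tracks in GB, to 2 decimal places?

30:02 (min:sec) = 1,802 s.
Track A: 22,050 × 1,802 × 3 × 8 = 953,618,400 bytes.
Track B: 100,000 × 1,802 × 4 × 1 = 720,800,000 bytes.
Track C: 22,050 × 1,802 × 3 × 2 = 238,404,600 bytes.
Total = 1,912,823,000 bytes = 1.91 GB.

1.91 GB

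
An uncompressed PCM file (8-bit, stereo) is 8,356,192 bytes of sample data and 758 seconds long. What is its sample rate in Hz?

5,512 Hz

Bytes = sample_rate × seconds × bytes_per_sample × channels.
sample_rate = 8,356,192 / (758 × 1 × 2) = 8,356,192 / 1,516 = 5,512 Hz.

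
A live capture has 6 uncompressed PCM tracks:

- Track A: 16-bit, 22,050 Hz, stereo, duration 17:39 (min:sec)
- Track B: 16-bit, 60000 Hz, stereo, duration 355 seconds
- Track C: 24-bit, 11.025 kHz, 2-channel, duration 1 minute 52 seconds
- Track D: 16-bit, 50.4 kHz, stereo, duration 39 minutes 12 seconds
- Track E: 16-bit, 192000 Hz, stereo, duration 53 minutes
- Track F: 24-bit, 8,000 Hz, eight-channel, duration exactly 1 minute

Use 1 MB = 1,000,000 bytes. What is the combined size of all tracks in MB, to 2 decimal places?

Track A: 17:39 (min:sec) = 1,059 s; 22,050 × 1,059 × 2 × 2 = 93,403,800 bytes.
Track B: 60,000 × 355 × 2 × 2 = 85,200,000 bytes.
Track C: 1 minute 52 seconds = 112 s; 11,025 × 112 × 3 × 2 = 7,408,800 bytes.
Track D: 39 minutes 12 seconds = 2,352 s; 50,400 × 2,352 × 2 × 2 = 474,163,200 bytes.
Track E: 53 minutes = 3,180 s; 192,000 × 3,180 × 2 × 2 = 2,442,240,000 bytes.
Track F: exactly 1 minute = 60 s; 8,000 × 60 × 3 × 8 = 11,520,000 bytes.
Total = 3,113,935,800 bytes = 3113.94 MB.

3113.94 MB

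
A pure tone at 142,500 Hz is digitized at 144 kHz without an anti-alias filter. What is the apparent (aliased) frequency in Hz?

Nyquist = 144,000/2 = 72,000 Hz; 142,500 Hz exceeds it.
Alias = |142,500 − 1×144,000| = |142,500 − 144,000| = 1,500 Hz.

1,500 Hz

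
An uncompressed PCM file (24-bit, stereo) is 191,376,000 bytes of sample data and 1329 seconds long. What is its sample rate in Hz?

Bytes = sample_rate × seconds × bytes_per_sample × channels.
sample_rate = 191,376,000 / (1,329 × 3 × 2) = 191,376,000 / 7,974 = 24,000 Hz.

24,000 Hz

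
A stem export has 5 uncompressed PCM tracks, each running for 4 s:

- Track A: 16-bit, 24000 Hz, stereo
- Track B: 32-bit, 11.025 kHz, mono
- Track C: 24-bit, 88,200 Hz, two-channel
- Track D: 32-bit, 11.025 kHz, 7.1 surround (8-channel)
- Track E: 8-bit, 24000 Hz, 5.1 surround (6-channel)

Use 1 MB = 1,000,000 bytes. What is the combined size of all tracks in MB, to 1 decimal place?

Track A: 24,000 × 4 × 2 × 2 = 384,000 bytes.
Track B: 11,025 × 4 × 4 × 1 = 176,400 bytes.
Track C: 88,200 × 4 × 3 × 2 = 2,116,800 bytes.
Track D: 11,025 × 4 × 4 × 8 = 1,411,200 bytes.
Track E: 24,000 × 4 × 1 × 6 = 576,000 bytes.
Total = 4,664,400 bytes = 4.7 MB.

4.7 MB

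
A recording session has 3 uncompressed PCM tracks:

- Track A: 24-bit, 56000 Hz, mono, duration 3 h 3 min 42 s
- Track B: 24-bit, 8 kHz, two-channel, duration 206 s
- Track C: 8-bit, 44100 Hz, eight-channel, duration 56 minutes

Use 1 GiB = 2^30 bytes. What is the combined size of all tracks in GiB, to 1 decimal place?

Track A: 3 h 3 min 42 s = 11,022 s; 56,000 × 11,022 × 3 × 1 = 1,851,696,000 bytes.
Track B: 8,000 × 206 × 3 × 2 = 9,888,000 bytes.
Track C: 56 minutes = 3,360 s; 44,100 × 3,360 × 1 × 8 = 1,185,408,000 bytes.
Total = 3,046,992,000 bytes = 2.8 GiB.

2.8 GiB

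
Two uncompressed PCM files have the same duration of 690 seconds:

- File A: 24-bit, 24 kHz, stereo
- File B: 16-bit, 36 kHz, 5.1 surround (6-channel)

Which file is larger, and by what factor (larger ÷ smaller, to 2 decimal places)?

File A: 24,000 × 3 × 2 = 144,000 bytes/s.
File B: 36,000 × 2 × 6 = 432,000 bytes/s.
File B is larger; ratio = 298,080,000 / 99,360,000 = 3.00.

File B, by a factor of 3.00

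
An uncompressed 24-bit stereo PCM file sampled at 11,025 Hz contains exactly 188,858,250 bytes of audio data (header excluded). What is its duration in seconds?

Byte rate = 11,025 × 3 × 2 = 66,150 bytes/s.
Duration = 188,858,250 / 66,150 = 2,855 s.

2,855 seconds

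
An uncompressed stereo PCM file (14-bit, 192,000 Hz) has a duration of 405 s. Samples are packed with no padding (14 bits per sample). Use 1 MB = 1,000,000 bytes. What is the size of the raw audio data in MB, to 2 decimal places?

272.16 MB

Bits = 192,000 × 405 × 14 × 2 = 2,177,280,000 bits = 272,160,000 bytes.
272,160,000 / 1,000,000 = 272.16 MB.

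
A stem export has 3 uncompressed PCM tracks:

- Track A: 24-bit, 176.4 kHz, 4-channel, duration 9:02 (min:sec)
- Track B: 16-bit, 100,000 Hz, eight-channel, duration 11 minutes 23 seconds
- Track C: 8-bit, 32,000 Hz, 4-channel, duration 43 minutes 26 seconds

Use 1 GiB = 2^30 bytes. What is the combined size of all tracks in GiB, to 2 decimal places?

Track A: 9:02 (min:sec) = 542 s; 176,400 × 542 × 3 × 4 = 1,147,305,600 bytes.
Track B: 11 minutes 23 seconds = 683 s; 100,000 × 683 × 2 × 8 = 1,092,800,000 bytes.
Track C: 43 minutes 26 seconds = 2,606 s; 32,000 × 2,606 × 1 × 4 = 333,568,000 bytes.
Total = 2,573,673,600 bytes = 2.40 GiB.

2.40 GiB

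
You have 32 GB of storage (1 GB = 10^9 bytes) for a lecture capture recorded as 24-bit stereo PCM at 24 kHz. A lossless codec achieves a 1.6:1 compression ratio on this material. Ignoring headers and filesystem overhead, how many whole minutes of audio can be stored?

Uncompressed byte rate = 24,000 × 3 × 2 = 144,000 bytes/s.
After 1.6:1 compression, effective rate ≈ 90000 bytes/s.
Capacity = 32 × 1,000,000,000 = 32,000,000,000 bytes.
32,000,000,000 / effective rate ≈ 355555.56 s → 5,925 minutes.

5,925 minutes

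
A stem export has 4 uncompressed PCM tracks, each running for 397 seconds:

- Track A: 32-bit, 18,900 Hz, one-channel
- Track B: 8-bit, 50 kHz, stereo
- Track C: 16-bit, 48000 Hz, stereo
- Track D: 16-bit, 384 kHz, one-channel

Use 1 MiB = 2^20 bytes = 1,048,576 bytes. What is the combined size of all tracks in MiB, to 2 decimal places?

Track A: 18,900 × 397 × 4 × 1 = 30,013,200 bytes.
Track B: 50,000 × 397 × 1 × 2 = 39,700,000 bytes.
Track C: 48,000 × 397 × 2 × 2 = 76,224,000 bytes.
Track D: 384,000 × 397 × 2 × 1 = 304,896,000 bytes.
Total = 450,833,200 bytes = 429.95 MiB.

429.95 MiB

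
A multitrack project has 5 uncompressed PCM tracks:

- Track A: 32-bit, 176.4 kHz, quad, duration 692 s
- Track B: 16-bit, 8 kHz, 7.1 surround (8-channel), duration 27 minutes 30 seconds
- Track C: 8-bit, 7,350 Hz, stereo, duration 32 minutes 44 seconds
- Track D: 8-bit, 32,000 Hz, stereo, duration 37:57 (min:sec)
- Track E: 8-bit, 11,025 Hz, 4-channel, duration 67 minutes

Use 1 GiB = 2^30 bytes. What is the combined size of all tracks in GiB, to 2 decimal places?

2.34 GiB

Track A: 176,400 × 692 × 4 × 4 = 1,953,100,800 bytes.
Track B: 27 minutes 30 seconds = 1,650 s; 8,000 × 1,650 × 2 × 8 = 211,200,000 bytes.
Track C: 32 minutes 44 seconds = 1,964 s; 7,350 × 1,964 × 1 × 2 = 28,870,800 bytes.
Track D: 37:57 (min:sec) = 2,277 s; 32,000 × 2,277 × 1 × 2 = 145,728,000 bytes.
Track E: 67 minutes = 4,020 s; 11,025 × 4,020 × 1 × 4 = 177,282,000 bytes.
Total = 2,516,181,600 bytes = 2.34 GiB.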